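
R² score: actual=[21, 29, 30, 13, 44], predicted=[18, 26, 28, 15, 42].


ȳ = 27.4
SS_res = Σ(y-ŷ)² = 30
SS_tot = Σ(y-ȳ)² = 533.2
R² = 1 - SS_res/SS_tot = 1 - 0.0563 = 0.9437

0.9437


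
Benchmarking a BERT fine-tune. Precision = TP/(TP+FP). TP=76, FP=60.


Precision = TP/(TP+FP)
= 76/(76+60)
= 76/136 = 55.88%

55.88%


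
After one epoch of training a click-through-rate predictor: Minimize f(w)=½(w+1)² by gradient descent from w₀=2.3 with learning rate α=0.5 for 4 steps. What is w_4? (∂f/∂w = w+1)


step 1: grad = 2.3+1 = 3.3; w = 2.3 - 0.5·(3.3) = 0.65
step 2: grad = 0.65+1 = 1.65; w = 0.65 - 0.5·(1.65) = -0.175
step 3: grad = -0.175+1 = 0.825; w = -0.175 - 0.5·(0.825) = -0.5875
step 4: grad = -0.5875+1 = 0.4125; w = -0.5875 - 0.5·(0.4125) = -0.79375

-0.79375


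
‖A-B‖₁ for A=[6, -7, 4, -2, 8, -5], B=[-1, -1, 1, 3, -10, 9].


d = |6+ 1| + |-7+ 1| + |4-1| + |-2-3| + |8+ 10| + |-5-9|
  = 7 + 6 + 3 + 5 + 18 + 14
  = 53

53


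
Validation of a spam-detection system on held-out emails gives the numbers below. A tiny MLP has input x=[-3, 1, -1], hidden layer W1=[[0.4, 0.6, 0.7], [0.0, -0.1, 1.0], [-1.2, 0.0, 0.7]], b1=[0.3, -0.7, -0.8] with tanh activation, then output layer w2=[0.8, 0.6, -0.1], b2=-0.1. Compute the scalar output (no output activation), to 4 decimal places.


z1[0] = (0.4)·(-3) + (0.6)·(1) + (0.7)·(-1) + 0.3 = -1.0
z1[1] = (0.0)·(-3) + (-0.1)·(1) + (1.0)·(-1) - 0.7 = -1.8
z1[2] = (-1.2)·(-3) + (0.0)·(1) + (0.7)·(-1) - 0.8 = 2.1
h = tanh(z1) = [-0.7616, -0.9468, 0.9705]
output = (0.8)·(-0.7616) + (0.6)·(-0.9468) + (-0.1)·(0.9705) - 0.1 = -1.3744

-1.3744


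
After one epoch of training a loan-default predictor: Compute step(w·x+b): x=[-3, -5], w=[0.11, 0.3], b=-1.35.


z = (-3)·(0.11) + (-5)·(0.3) - 1.35
  = -3.18
step(z) = 0 (z<0)

0


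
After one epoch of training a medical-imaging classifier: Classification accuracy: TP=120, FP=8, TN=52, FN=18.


Accuracy = (TP+TN)/(TP+TN+FP+FN)
= (120+52)/(198)
= 172/198 = 86.87%

86.87%


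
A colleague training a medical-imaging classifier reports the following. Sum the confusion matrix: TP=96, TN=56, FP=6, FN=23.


Total = TP + TN + FP + FN
= 96 + 56 + 6 + 23
= 181
(Predicted positive: 102, predicted negative: 79)

181


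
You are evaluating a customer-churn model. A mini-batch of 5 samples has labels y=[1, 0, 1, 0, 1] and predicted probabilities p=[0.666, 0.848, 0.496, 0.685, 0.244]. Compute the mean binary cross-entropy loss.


L[0] = -ln(0.666) = 0.4065
L[1] = -ln(1-0.848) = -ln(0.152) = 1.8839
L[2] = -ln(0.496) = 0.7012
L[3] = -ln(1-0.685) = -ln(0.315) = 1.1552
L[4] = -ln(0.244) = 1.4106
mean = (0.4065 + 1.8839 + 0.7012 + 1.1552 + 1.4106)/5 = 1.1115

1.1115


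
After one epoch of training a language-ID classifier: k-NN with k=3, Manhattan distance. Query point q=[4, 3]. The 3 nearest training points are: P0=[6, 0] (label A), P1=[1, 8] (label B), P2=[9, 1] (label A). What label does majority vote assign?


d(q,P0) = 5  (label A)
d(q,P1) = 8  (label B)
d(q,P2) = 7  (label A)
Votes: A=2, B=1
Majority → A

A


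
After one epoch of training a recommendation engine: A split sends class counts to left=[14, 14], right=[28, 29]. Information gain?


Parent = [42, 43], H_parent = 0.9999
H_left = 1 (n=28), H_right = 0.9998 (n=57)
H_children = (28/85)·1 + (57/85)·0.9998 = 0.9999
IG = 0.9999 - 0.9999 = 0.0

0.0


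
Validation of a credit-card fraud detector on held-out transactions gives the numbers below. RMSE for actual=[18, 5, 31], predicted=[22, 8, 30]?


MSE = 26/3 = 8.6667
RMSE = √(26/3) = 2.9439

2.9439


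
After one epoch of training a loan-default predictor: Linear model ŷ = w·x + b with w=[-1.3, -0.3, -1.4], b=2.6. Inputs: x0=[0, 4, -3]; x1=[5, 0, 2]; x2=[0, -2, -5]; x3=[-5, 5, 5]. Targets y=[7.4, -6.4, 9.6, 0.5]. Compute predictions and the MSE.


ŷ0 = (-1.3)·(0) + (-0.3)·(4) + (-1.4)·(-3) + 2.6 = 5.6
ŷ1 = (-1.3)·(5) + (-0.3)·(0) + (-1.4)·(2) + 2.6 = -6.7
ŷ2 = (-1.3)·(0) + (-0.3)·(-2) + (-1.4)·(-5) + 2.6 = 10.2
ŷ3 = (-1.3)·(-5) + (-0.3)·(5) + (-1.4)·(5) + 2.6 = 0.6
errors² = [3.24, 0.09, 0.36, 0.01]
MSE = 3.7000/4 = 0.925

0.925


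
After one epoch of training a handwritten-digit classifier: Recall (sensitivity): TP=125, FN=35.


Recall = TP/(TP+FN)
= 125/(125+35)
= 125/160 = 78.12%

78.12%


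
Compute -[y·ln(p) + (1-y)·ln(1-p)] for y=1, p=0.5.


BCE = -[y·ln(p) + (1-y)·ln(1-p)]
= -1·ln(0.5) - 0
= -ln(0.5) = 0.6931

0.6931


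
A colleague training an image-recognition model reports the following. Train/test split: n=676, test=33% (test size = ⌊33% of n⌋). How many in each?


Test = ⌊676·33/100⌋ = 223
Train = 676 - 223 = 453

Train: 453, Test: 223


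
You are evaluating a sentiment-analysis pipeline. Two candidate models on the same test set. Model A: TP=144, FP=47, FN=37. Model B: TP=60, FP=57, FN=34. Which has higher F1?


Model A: P=144/191=0.7539, R=144/181=0.7956, F1=2PR/(P+R)=2TP/(2TP+FP+FN)=288/372=0.7742
Model B: P=60/117=0.5128, R=60/94=0.6383, F1=2PR/(P+R)=2TP/(2TP+FP+FN)=120/211=0.5687
0.7742 > 0.5687 → Model A

Model A


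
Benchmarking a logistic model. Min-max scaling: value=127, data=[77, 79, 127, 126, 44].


min=44, max=127
(127-44)/(127-44) = 83/83 = 1.0

1.0


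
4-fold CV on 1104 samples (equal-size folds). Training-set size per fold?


Fold size = 1104/4 = 276
Training per fold = 1104 - 276 = 828

828


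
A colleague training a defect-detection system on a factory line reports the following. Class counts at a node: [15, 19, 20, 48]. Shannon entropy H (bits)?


Probabilities: [15/102, 19/102, 20/102, 48/102] ≈ [0.1471, 0.1863, 0.1961, 0.4706]
H = -((15/102)·log₂(15/102) + (19/102)·log₂(19/102) + (20/102)·log₂(20/102) + (48/102)·log₂(48/102))
  = 1.8309 bits

1.8309 bits


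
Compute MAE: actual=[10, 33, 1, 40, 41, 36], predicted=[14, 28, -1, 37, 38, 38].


Absolute errors: |10-14|=4, |33-28|=5, |1+ 1|=2, |40-37|=3, |41-38|=3, |36-38|=2
Sum = 19
MAE = 19/6 = 19/6

19/6


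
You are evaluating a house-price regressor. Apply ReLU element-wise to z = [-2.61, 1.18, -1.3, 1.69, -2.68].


ReLU(-2.61) = max(0, -2.61) = 0.0
ReLU(1.18) = max(0, 1.18) = 1.18
ReLU(-1.3) = max(0, -1.3) = 0.0
ReLU(1.69) = max(0, 1.69) = 1.69
ReLU(-2.68) = max(0, -2.68) = 0.0
result = [0.0, 1.18, 0.0, 1.69, 0.0]

[0.0, 1.18, 0.0, 1.69, 0.0]


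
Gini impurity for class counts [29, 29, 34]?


Probabilities: [29/92, 29/92, 34/92] ≈ [0.3152, 0.3152, 0.3696]
Σpᵢ² = (841 + 841 + 1156)/92² = 2838/8464
Gini = 1 - Σpᵢ² = 1 - 2838/8464 = 0.6647

0.6647


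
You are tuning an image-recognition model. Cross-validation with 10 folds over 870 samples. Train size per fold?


Fold size = 870/10 = 87
Training per fold = 870 - 87 = 783

783


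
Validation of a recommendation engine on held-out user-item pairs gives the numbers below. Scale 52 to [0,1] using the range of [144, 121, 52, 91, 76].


min=52, max=144
(52-52)/(144-52) = 0/92 = 0.0

0.0


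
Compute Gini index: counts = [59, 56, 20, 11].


Probabilities: [59/146, 56/146, 20/146, 11/146] ≈ [0.4041, 0.3836, 0.137, 0.0753]
Σpᵢ² = (3481 + 3136 + 400 + 121)/146² = 7138/21316
Gini = 1 - Σpᵢ² = 1 - 7138/21316 = 0.6651

0.6651


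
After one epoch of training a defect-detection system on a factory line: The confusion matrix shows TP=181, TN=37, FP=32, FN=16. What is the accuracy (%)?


Accuracy = (TP+TN)/(TP+TN+FP+FN)
= (181+37)/(266)
= 218/266 = 81.95%

81.95%


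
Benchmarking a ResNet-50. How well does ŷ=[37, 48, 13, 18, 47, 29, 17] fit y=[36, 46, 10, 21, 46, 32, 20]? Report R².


ȳ = 30.1429
SS_res = Σ(y-ŷ)² = 42
SS_tot = Σ(y-ȳ)² = 1132.86
R² = 1 - SS_res/SS_tot = 1 - 0.0371 = 0.9629

0.9629


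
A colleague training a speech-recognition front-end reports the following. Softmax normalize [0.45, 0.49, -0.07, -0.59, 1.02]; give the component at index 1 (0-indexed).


Exponentials: e^0.45=1.5683, e^0.49=1.6323, e^-0.07=0.9324, e^-0.59=0.5543, e^1.02=2.7732
Sum = 7.4605
Softmax = [0.2102, 0.2188, 0.125, 0.0743, 0.3717]
p[1] = 1.6323/7.4605 = 0.2188

0.2188


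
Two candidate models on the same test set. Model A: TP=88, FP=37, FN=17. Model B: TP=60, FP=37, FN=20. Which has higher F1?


Model A: P=88/125=0.704, R=88/105=0.8381, F1=2PR/(P+R)=2TP/(2TP+FP+FN)=176/230=0.7652
Model B: P=60/97=0.6186, R=60/80=0.75, F1=2PR/(P+R)=2TP/(2TP+FP+FN)=120/177=0.678
0.7652 > 0.678 → Model A

Model A


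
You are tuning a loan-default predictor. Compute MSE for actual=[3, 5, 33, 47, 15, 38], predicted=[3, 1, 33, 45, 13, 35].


Squared errors: (3-3)²=0, (5-1)²=16, (33-33)²=0, (47-45)²=4, (15-13)²=4, (38-35)²=9
Sum = 33
MSE = 33/6 = 11/2

11/2


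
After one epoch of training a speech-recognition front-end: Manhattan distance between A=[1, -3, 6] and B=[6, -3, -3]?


d = |1-6| + |-3+ 3| + |6+ 3|
  = 5 + 0 + 9
  = 14

14


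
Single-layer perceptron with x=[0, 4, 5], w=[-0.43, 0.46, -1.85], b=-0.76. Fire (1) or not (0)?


z = (0)·(-0.43) + (4)·(0.46) + (5)·(-1.85) - 0.76
  = -8.17
step(z) = 0 (z<0)

0


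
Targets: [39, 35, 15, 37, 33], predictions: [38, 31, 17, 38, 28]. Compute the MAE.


Absolute errors: |39-38|=1, |35-31|=4, |15-17|=2, |37-38|=1, |33-28|=5
Sum = 13
MAE = 13/5 = 13/5

13/5


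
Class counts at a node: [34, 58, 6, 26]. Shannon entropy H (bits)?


Probabilities: [34/124, 58/124, 6/124, 26/124] ≈ [0.2742, 0.4677, 0.0484, 0.2097]
H = -((34/124)·log₂(34/124) + (58/124)·log₂(58/124) + (6/124)·log₂(6/124) + (26/124)·log₂(26/124))
  = 1.7086 bits

1.7086 bits


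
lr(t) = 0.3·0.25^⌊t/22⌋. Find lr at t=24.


n_drops = ⌊24/22⌋ = 1
lr = 0.3·0.25^1 = 0.3·0.25 = 0.075

0.075


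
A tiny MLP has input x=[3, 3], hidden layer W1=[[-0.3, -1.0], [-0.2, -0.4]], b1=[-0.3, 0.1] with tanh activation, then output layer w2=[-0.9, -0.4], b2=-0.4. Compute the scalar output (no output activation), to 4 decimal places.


z1[0] = (-0.3)·(3) + (-1.0)·(3) - 0.3 = -4.2
z1[1] = (-0.2)·(3) + (-0.4)·(3) + 0.1 = -1.7
h = tanh(z1) = [-0.9996, -0.9354]
output = (-0.9)·(-0.9996) + (-0.4)·(-0.9354) - 0.4 = 0.8738

0.8738


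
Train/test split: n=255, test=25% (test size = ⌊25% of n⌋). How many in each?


Test = ⌊255·25/100⌋ = 63
Train = 255 - 63 = 192

Train: 192, Test: 63


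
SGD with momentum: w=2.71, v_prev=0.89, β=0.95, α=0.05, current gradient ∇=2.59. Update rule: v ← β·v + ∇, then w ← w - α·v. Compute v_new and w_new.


v_new = 0.95·0.89 + 2.59 = 0.8455 + 2.59 = 3.4355
w_new = 2.71 - 0.05·3.4355 = 2.71 - 0.171775 = 2.538225

v_new=3.4355, w_new=2.538225


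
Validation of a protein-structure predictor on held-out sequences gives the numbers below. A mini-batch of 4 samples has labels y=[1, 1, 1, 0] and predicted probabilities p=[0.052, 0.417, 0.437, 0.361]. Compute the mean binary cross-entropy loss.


L[0] = -ln(0.052) = 2.9565
L[1] = -ln(0.417) = 0.8747
L[2] = -ln(0.437) = 0.8278
L[3] = -ln(1-0.361) = -ln(0.639) = 0.4479
mean = (2.9565 + 0.8747 + 0.8278 + 0.4479)/4 = 1.2767

1.2767


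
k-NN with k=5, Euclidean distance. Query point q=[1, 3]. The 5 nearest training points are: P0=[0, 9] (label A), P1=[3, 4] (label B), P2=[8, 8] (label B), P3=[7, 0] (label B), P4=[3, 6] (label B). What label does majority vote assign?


d(q,P0) = 6.0828  (label A)
d(q,P1) = 2.2361  (label B)
d(q,P2) = 8.6023  (label B)
d(q,P3) = 6.7082  (label B)
d(q,P4) = 3.6056  (label B)
Votes: A=1, B=4
Majority → B

B


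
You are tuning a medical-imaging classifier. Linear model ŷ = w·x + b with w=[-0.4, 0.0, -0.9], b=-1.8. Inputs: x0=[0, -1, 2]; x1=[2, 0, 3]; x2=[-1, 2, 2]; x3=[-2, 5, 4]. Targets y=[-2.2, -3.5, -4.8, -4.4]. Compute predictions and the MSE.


ŷ0 = (-0.4)·(0) + (0.0)·(-1) + (-0.9)·(2) - 1.8 = -3.6
ŷ1 = (-0.4)·(2) + (0.0)·(0) + (-0.9)·(3) - 1.8 = -5.3
ŷ2 = (-0.4)·(-1) + (0.0)·(2) + (-0.9)·(2) - 1.8 = -3.2
ŷ3 = (-0.4)·(-2) + (0.0)·(5) + (-0.9)·(4) - 1.8 = -4.6
errors² = [1.96, 3.24, 2.56, 0.04]
MSE = 7.8000/4 = 1.95

1.95


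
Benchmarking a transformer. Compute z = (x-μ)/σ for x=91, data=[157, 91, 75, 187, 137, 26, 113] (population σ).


μ = 112.2857, σ = 49.9735
z = (91 - 112.2857)/49.9735 = -0.4259

-0.4259


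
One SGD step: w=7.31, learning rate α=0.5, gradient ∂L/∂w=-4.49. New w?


w_new = w - α·∇
= 7.31 - 0.5·-4.49
= 7.31 + 2.245
= 9.555

9.555


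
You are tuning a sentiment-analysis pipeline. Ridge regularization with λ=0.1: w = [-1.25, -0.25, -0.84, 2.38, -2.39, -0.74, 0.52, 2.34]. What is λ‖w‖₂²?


‖w‖₂² = (-1.25)² + (-0.25)² + (-0.84)² + (2.38)² + (-2.39)² + (-0.74)² + (0.52)² + (2.34)²
     = 1.5625 + 0.0625 + 0.7056 + 5.6644 + 5.7121 + 0.5476 + 0.2704 + 5.4756
     = 20.0007
λ·‖w‖₂² = 0.1·20.0007 = 2.00007

2.00007


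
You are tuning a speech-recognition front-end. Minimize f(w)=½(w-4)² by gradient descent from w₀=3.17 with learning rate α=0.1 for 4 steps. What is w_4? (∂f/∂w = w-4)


step 1: grad = 3.17-4 = -0.83; w = 3.17 - 0.1·(-0.83) = 3.253
step 2: grad = 3.253-4 = -0.747; w = 3.253 - 0.1·(-0.747) = 3.3277
step 3: grad = 3.3277-4 = -0.6723; w = 3.3277 - 0.1·(-0.6723) = 3.39493
step 4: grad = 3.39493-4 = -0.60507; w = 3.39493 - 0.1·(-0.60507) = 3.455437

3.455437


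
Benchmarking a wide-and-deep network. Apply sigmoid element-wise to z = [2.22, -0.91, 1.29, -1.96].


σ(2.22) = 1/(1+e^-2.22) = 0.902
σ(-0.91) = 1/(1+e^0.91) = 0.287
σ(1.29) = 1/(1+e^-1.29) = 0.7841
σ(-1.96) = 1/(1+e^1.96) = 0.1235
result = [0.902, 0.287, 0.7841, 0.1235]

[0.902, 0.287, 0.7841, 0.1235]


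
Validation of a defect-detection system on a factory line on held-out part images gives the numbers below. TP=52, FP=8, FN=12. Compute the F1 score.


Precision = 52/60 = 0.8667
Recall = 52/64 = 0.8125
F1 = 2·P·R/(P+R) = 2·TP/(2·TP+FP+FN) = 104/(104+8+12) = 104/124 = 0.8387

0.8387


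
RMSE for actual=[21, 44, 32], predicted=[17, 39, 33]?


MSE = 42/3 = 14
RMSE = √(42/3) = 3.7417

3.7417


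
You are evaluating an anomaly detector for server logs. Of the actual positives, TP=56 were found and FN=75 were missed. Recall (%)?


Recall = TP/(TP+FN)
= 56/(56+75)
= 56/131 = 42.75%

42.75%


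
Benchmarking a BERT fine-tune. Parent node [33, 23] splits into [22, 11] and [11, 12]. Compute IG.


Parent = [33, 23], H_parent = 0.9769
H_left = 0.9183 (n=33), H_right = 0.9986 (n=23)
H_children = (33/56)·0.9183 + (23/56)·0.9986 = 0.9513
IG = 0.9769 - 0.9513 = 0.0256

0.0256


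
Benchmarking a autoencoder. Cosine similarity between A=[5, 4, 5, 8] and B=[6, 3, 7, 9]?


A·B = 5·6 + 4·3 + 5·7 + 8·9 = 149
‖A‖ = √130 = 11.4018, ‖B‖ = √175 = 13.2288
cos = 149/(√130·√175) = 149/√22750 = 0.9879

0.9879


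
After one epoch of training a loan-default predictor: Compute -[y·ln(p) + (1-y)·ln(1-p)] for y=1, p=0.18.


BCE = -[y·ln(p) + (1-y)·ln(1-p)]
= -1·ln(0.18) - 0
= -ln(0.18) = 1.7148

1.7148


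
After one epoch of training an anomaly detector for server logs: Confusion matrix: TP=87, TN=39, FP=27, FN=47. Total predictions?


Total = TP + TN + FP + FN
= 87 + 39 + 27 + 47
= 200
(Predicted positive: 114, predicted negative: 86)

200


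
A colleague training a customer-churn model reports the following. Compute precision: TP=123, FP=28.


Precision = TP/(TP+FP)
= 123/(123+28)
= 123/151 = 81.46%

81.46%


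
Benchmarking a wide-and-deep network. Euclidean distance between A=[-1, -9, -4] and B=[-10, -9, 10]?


d = √((-1+ 10)² + (-9+ 9)² + (-4-10)²)
  = √(81 + 0 + 196)
  = √277 = 16.6433

16.6433


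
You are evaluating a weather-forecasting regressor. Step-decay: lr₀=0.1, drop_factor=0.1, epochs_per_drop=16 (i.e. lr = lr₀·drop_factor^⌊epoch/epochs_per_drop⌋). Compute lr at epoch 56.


n_drops = ⌊56/16⌋ = 3
lr = 0.1·0.1^3 = 0.1·0.001 = 0.0001

0.0001


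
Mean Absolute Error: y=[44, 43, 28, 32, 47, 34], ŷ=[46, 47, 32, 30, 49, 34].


Absolute errors: |44-46|=2, |43-47|=4, |28-32|=4, |32-30|=2, |47-49|=2, |34-34|=0
Sum = 14
MAE = 14/6 = 7/3

7/3


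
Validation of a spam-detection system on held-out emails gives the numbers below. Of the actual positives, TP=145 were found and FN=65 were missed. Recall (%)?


Recall = TP/(TP+FN)
= 145/(145+65)
= 145/210 = 69.05%

69.05%


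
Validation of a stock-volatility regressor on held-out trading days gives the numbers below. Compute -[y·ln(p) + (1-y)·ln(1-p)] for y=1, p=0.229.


BCE = -[y·ln(p) + (1-y)·ln(1-p)]
= -1·ln(0.229) - 0
= -ln(0.229) = 1.474

1.474


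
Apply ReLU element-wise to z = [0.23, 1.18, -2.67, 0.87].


ReLU(0.23) = max(0, 0.23) = 0.23
ReLU(1.18) = max(0, 1.18) = 1.18
ReLU(-2.67) = max(0, -2.67) = 0.0
ReLU(0.87) = max(0, 0.87) = 0.87
result = [0.23, 1.18, 0.0, 0.87]

[0.23, 1.18, 0.0, 0.87]


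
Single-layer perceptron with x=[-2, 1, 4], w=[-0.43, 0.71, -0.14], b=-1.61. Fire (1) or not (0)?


z = (-2)·(-0.43) + (1)·(0.71) + (4)·(-0.14) - 1.61
  = -0.6
step(z) = 0 (z<0)

0


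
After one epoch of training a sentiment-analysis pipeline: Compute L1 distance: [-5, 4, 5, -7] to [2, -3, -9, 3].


d = |-5-2| + |4+ 3| + |5+ 9| + |-7-3|
  = 7 + 7 + 14 + 10
  = 38

38


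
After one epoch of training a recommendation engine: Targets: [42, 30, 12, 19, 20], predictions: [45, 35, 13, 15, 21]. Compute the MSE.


Squared errors: (42-45)²=9, (30-35)²=25, (12-13)²=1, (19-15)²=16, (20-21)²=1
Sum = 52
MSE = 52/5 = 52/5

52/5


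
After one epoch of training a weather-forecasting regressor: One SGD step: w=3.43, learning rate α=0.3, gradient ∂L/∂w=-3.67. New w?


w_new = w - α·∇
= 3.43 - 0.3·-3.67
= 3.43 + 1.101
= 4.531

4.531


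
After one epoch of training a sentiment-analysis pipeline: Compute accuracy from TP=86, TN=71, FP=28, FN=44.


Accuracy = (TP+TN)/(TP+TN+FP+FN)
= (86+71)/(229)
= 157/229 = 68.56%

68.56%


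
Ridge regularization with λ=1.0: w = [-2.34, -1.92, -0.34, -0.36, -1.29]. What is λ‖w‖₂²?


‖w‖₂² = (-2.34)² + (-1.92)² + (-0.34)² + (-0.36)² + (-1.29)²
     = 5.4756 + 3.6864 + 0.1156 + 0.1296 + 1.6641
     = 11.0713
λ·‖w‖₂² = 1.0·11.0713 = 11.0713

11.0713


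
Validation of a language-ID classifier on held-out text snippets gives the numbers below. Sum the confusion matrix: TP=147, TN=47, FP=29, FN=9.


Total = TP + TN + FP + FN
= 147 + 47 + 29 + 9
= 232
(Predicted positive: 176, predicted negative: 56)

232


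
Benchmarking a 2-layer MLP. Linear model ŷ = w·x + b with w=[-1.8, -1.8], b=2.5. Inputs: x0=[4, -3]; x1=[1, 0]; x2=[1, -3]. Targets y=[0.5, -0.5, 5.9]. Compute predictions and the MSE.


ŷ0 = (-1.8)·(4) + (-1.8)·(-3) + 2.5 = 0.7
ŷ1 = (-1.8)·(1) + (-1.8)·(0) + 2.5 = 0.7
ŷ2 = (-1.8)·(1) + (-1.8)·(-3) + 2.5 = 6.1
errors² = [0.04, 1.44, 0.04]
MSE = 1.5200/3 = 0.5067

0.5067


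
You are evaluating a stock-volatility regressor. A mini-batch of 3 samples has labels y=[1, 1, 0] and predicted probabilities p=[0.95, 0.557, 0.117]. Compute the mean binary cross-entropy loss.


L[0] = -ln(0.95) = 0.0513
L[1] = -ln(0.557) = 0.5852
L[2] = -ln(1-0.117) = -ln(0.883) = 0.1244
mean = (0.0513 + 0.5852 + 0.1244)/3 = 0.2536

0.2536


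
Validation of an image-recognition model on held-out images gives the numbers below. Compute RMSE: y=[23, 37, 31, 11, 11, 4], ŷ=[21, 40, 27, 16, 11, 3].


MSE = 55/6 = 9.1667
RMSE = √(55/6) = 3.0277

3.0277


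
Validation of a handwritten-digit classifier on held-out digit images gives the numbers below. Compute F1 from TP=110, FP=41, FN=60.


Precision = 110/151 = 0.7285
Recall = 110/170 = 0.6471
F1 = 2·P·R/(P+R) = 2·TP/(2·TP+FP+FN) = 220/(220+41+60) = 220/321 = 0.6854

0.6854


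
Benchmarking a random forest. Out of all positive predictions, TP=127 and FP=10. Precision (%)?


Precision = TP/(TP+FP)
= 127/(127+10)
= 127/137 = 92.7%

92.7%


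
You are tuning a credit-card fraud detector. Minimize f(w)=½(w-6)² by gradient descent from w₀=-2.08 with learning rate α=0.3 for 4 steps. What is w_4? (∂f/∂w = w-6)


step 1: grad = -2.08-6 = -8.08; w = -2.08 - 0.3·(-8.08) = 0.344
step 2: grad = 0.344-6 = -5.656; w = 0.344 - 0.3·(-5.656) = 2.0408
step 3: grad = 2.0408-6 = -3.9592; w = 2.0408 - 0.3·(-3.9592) = 3.22856
step 4: grad = 3.22856-6 = -2.77144; w = 3.22856 - 0.3·(-2.77144) = 4.059992

4.059992


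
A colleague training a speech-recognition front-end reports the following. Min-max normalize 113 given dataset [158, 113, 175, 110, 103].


min=103, max=175
(113-103)/(175-103) = 10/72 = 0.1389

0.1389


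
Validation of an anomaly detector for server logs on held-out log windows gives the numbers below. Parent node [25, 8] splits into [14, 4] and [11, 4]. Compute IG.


Parent = [25, 8], H_parent = 0.799
H_left = 0.7642 (n=18), H_right = 0.8366 (n=15)
H_children = (18/33)·0.7642 + (15/33)·0.8366 = 0.7971
IG = 0.799 - 0.7971 = 0.0019

0.0019


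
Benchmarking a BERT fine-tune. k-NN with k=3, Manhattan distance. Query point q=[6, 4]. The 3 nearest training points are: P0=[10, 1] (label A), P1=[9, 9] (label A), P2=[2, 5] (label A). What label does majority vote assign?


d(q,P0) = 7  (label A)
d(q,P1) = 8  (label A)
d(q,P2) = 5  (label A)
Votes: A=3, B=0
Majority → A

A


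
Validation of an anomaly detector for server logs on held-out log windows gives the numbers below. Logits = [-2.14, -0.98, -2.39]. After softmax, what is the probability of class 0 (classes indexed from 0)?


Exponentials: e^-2.14=0.1177, e^-0.98=0.3753, e^-2.39=0.0916
Sum = 0.5846
Softmax = [0.2013, 0.642, 0.1567]
p[0] = 0.1177/0.5846 = 0.2013

0.2013


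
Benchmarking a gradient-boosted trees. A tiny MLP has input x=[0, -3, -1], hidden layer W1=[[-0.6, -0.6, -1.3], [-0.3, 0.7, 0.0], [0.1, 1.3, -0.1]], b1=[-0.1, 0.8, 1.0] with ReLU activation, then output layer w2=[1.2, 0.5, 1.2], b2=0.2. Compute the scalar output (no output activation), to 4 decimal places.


z1[0] = (-0.6)·(0) + (-0.6)·(-3) + (-1.3)·(-1) - 0.1 = 3.0
z1[1] = (-0.3)·(0) + (0.7)·(-3) + (0.0)·(-1) + 0.8 = -1.3
z1[2] = (0.1)·(0) + (1.3)·(-3) + (-0.1)·(-1) + 1.0 = -2.8
h = ReLU(z1) = [3.0, 0.0, 0.0]
output = (1.2)·(3.0) + (0.5)·(0.0) + (1.2)·(0.0) + 0.2 = 3.8

3.8


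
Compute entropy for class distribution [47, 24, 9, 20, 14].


Probabilities: [47/114, 24/114, 9/114, 20/114, 14/114] ≈ [0.4123, 0.2105, 0.0789, 0.1754, 0.1228]
H = -((47/114)·log₂(47/114) + (24/114)·log₂(24/114) + (9/114)·log₂(9/114) + (20/114)·log₂(20/114) + (14/114)·log₂(14/114))
  = 2.1015 bits

2.1015 bits


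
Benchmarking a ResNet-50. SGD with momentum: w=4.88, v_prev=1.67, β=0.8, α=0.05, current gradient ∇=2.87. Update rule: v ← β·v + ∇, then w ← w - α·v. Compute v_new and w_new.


v_new = 0.8·1.67 + 2.87 = 1.336 + 2.87 = 4.206
w_new = 4.88 - 0.05·4.206 = 4.88 - 0.2103 = 4.6697

v_new=4.206, w_new=4.6697


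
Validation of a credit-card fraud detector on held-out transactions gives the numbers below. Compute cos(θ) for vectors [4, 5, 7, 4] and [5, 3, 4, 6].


A·B = 4·5 + 5·3 + 7·4 + 4·6 = 87
‖A‖ = √106 = 10.2956, ‖B‖ = √86 = 9.2736
cos = 87/(√106·√86) = 87/√9116 = 0.9112

0.9112


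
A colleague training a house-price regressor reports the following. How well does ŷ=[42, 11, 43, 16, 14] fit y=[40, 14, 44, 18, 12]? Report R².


ȳ = 25.6
SS_res = Σ(y-ŷ)² = 22
SS_tot = Σ(y-ȳ)² = 923.2
R² = 1 - SS_res/SS_tot = 1 - 0.0238 = 0.9762

0.9762


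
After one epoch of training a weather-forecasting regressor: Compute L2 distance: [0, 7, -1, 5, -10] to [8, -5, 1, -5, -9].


d = √((0-8)² + (7+ 5)² + (-1-1)² + (5+ 5)² + (-10+ 9)²)
  = √(64 + 144 + 4 + 100 + 1)
  = √313 = 17.6918

17.6918


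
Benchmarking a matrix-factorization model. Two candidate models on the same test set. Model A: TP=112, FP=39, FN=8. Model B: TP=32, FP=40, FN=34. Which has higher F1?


Model A: P=112/151=0.7417, R=112/120=0.9333, F1=2PR/(P+R)=2TP/(2TP+FP+FN)=224/271=0.8266
Model B: P=32/72=0.4444, R=32/66=0.4848, F1=2PR/(P+R)=2TP/(2TP+FP+FN)=64/138=0.4638
0.8266 > 0.4638 → Model A

Model A


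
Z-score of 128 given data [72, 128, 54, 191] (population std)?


μ = 111.25, σ = 53.5228
z = (128 - 111.25)/53.5228 = 0.313

0.313


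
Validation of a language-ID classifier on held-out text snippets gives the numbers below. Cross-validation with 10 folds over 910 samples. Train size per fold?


Fold size = 910/10 = 91
Training per fold = 910 - 91 = 819

819


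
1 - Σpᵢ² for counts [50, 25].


Probabilities: [50/75, 25/75] ≈ [0.6667, 0.3333]
Σpᵢ² = (2500 + 625)/75² = 3125/5625
Gini = 1 - Σpᵢ² = 1 - 3125/5625 = 0.4444

0.4444


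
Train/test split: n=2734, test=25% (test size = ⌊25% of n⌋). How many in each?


Test = ⌊2734·25/100⌋ = 683
Train = 2734 - 683 = 2051

Train: 2051, Test: 683


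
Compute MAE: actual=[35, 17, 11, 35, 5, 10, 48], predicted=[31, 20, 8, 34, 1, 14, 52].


Absolute errors: |35-31|=4, |17-20|=3, |11-8|=3, |35-34|=1, |5-1|=4, |10-14|=4, |48-52|=4
Sum = 23
MAE = 23/7 = 23/7

23/7


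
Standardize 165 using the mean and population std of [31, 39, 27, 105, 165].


μ = 73.4, σ = 53.8947
z = (165 - 73.4)/53.8947 = 1.6996

1.6996


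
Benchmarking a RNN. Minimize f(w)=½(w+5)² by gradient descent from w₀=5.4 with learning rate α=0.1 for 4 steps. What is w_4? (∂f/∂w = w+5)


step 1: grad = 5.4+5 = 10.4; w = 5.4 - 0.1·(10.4) = 4.36
step 2: grad = 4.36+5 = 9.36; w = 4.36 - 0.1·(9.36) = 3.424
step 3: grad = 3.424+5 = 8.424; w = 3.424 - 0.1·(8.424) = 2.5816
step 4: grad = 2.5816+5 = 7.5816; w = 2.5816 - 0.1·(7.5816) = 1.82344

1.82344


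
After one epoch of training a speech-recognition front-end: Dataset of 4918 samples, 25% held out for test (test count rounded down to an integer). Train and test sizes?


Test = ⌊4918·25/100⌋ = 1229
Train = 4918 - 1229 = 3689

Train: 3689, Test: 1229


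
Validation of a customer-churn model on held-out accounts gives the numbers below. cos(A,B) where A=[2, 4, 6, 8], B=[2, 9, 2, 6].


A·B = 2·2 + 4·9 + 6·2 + 8·6 = 100
‖A‖ = √120 = 10.9545, ‖B‖ = √125 = 11.1803
cos = 100/(√120·√125) = 100/√15000 = 0.8165

0.8165


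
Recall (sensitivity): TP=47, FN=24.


Recall = TP/(TP+FN)
= 47/(47+24)
= 47/71 = 66.2%

66.2%


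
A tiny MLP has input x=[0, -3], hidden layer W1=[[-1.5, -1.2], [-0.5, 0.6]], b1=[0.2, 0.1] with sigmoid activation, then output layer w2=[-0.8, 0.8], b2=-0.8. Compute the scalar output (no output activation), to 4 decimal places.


z1[0] = (-1.5)·(0) + (-1.2)·(-3) + 0.2 = 3.8
z1[1] = (-0.5)·(0) + (0.6)·(-3) + 0.1 = -1.7
h = sigmoid(z1) = [0.9781, 0.1545]
output = (-0.8)·(0.9781) + (0.8)·(0.1545) - 0.8 = -1.4589

-1.4589


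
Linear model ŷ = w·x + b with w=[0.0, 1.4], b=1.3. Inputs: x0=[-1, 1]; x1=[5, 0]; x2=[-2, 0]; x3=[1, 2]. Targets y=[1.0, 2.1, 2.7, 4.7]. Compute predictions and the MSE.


ŷ0 = (0.0)·(-1) + (1.4)·(1) + 1.3 = 2.7
ŷ1 = (0.0)·(5) + (1.4)·(0) + 1.3 = 1.3
ŷ2 = (0.0)·(-2) + (1.4)·(0) + 1.3 = 1.3
ŷ3 = (0.0)·(1) + (1.4)·(2) + 1.3 = 4.1
errors² = [2.89, 0.64, 1.96, 0.36]
MSE = 5.8500/4 = 1.4625

1.4625


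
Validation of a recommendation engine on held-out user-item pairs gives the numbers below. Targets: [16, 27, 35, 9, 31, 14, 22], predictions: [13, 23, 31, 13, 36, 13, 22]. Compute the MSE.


Squared errors: (16-13)²=9, (27-23)²=16, (35-31)²=16, (9-13)²=16, (31-36)²=25, (14-13)²=1, (22-22)²=0
Sum = 83
MSE = 83/7 = 83/7

83/7


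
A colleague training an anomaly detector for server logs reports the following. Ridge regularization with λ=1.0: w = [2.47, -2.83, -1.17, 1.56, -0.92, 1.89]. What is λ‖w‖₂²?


‖w‖₂² = (2.47)² + (-2.83)² + (-1.17)² + (1.56)² + (-0.92)² + (1.89)²
     = 6.1009 + 8.0089 + 1.3689 + 2.4336 + 0.8464 + 3.5721
     = 22.3308
λ·‖w‖₂² = 1.0·22.3308 = 22.3308

22.3308


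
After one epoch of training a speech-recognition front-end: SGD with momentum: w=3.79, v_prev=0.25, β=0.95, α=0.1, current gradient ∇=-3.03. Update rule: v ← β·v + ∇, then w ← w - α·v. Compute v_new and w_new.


v_new = 0.95·0.25 - 3.03 = 0.2375 - 3.03 = -2.7925
w_new = 3.79 - 0.1·-2.7925 = 3.79 + 0.27925 = 4.06925

v_new=-2.7925, w_new=4.06925


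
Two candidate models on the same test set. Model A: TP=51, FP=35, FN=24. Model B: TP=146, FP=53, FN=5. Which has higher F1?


Model A: P=51/86=0.593, R=51/75=0.68, F1=2PR/(P+R)=2TP/(2TP+FP+FN)=102/161=0.6335
Model B: P=146/199=0.7337, R=146/151=0.9669, F1=2PR/(P+R)=2TP/(2TP+FP+FN)=292/350=0.8343
0.6335 < 0.8343 → Model B

Model B


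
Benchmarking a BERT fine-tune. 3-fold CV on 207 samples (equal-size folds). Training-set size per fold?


Fold size = 207/3 = 69
Training per fold = 207 - 69 = 138

138


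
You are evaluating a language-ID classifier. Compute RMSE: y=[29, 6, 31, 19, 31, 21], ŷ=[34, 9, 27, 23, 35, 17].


MSE = 98/6 = 16.3333
RMSE = √(98/6) = 4.0415

4.0415


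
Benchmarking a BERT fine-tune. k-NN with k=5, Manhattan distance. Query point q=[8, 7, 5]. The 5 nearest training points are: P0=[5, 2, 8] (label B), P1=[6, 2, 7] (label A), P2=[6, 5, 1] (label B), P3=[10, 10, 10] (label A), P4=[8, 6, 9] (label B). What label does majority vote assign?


d(q,P0) = 11  (label B)
d(q,P1) = 9  (label A)
d(q,P2) = 8  (label B)
d(q,P3) = 10  (label A)
d(q,P4) = 5  (label B)
Votes: A=2, B=3
Majority → B

B


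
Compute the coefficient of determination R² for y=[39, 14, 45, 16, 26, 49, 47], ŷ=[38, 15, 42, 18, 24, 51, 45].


ȳ = 33.7143
SS_res = Σ(y-ŷ)² = 27
SS_tot = Σ(y-ȳ)² = 1327.43
R² = 1 - SS_res/SS_tot = 1 - 0.0203 = 0.9797

0.9797


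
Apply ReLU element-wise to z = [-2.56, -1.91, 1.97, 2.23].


ReLU(-2.56) = max(0, -2.56) = 0.0
ReLU(-1.91) = max(0, -1.91) = 0.0
ReLU(1.97) = max(0, 1.97) = 1.97
ReLU(2.23) = max(0, 2.23) = 2.23
result = [0.0, 0.0, 1.97, 2.23]

[0.0, 0.0, 1.97, 2.23]


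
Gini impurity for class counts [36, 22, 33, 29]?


Probabilities: [36/120, 22/120, 33/120, 29/120] ≈ [0.3, 0.1833, 0.275, 0.2417]
Σpᵢ² = (1296 + 484 + 1089 + 841)/120² = 3710/14400
Gini = 1 - Σpᵢ² = 1 - 3710/14400 = 0.7424

0.7424


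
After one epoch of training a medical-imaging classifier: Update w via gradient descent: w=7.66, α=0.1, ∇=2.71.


w_new = w - α·∇
= 7.66 - 0.1·2.71
= 7.66 - 0.271
= 7.389

7.389


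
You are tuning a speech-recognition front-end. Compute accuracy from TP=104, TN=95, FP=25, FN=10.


Accuracy = (TP+TN)/(TP+TN+FP+FN)
= (104+95)/(234)
= 199/234 = 85.04%

85.04%


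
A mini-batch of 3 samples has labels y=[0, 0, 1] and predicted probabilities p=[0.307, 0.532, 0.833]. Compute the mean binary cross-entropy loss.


L[0] = -ln(1-0.307) = -ln(0.693) = 0.3667
L[1] = -ln(1-0.532) = -ln(0.468) = 0.7593
L[2] = -ln(0.833) = 0.1827
mean = (0.3667 + 0.7593 + 0.1827)/3 = 0.4362

0.4362


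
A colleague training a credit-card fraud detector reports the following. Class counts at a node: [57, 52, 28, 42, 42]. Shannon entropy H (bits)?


Probabilities: [57/221, 52/221, 28/221, 42/221, 42/221] ≈ [0.2579, 0.2353, 0.1267, 0.19, 0.19]
H = -((57/221)·log₂(57/221) + (52/221)·log₂(52/221) + (28/221)·log₂(28/221) + (42/221)·log₂(42/221) + (42/221)·log₂(42/221))
  = 2.2836 bits

2.2836 bits


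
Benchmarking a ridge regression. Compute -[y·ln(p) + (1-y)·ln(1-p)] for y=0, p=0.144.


BCE = -[y·ln(p) + (1-y)·ln(1-p)]
= -0 - 1·ln(1-0.144)
= -ln(0.856) = 0.1555

0.1555


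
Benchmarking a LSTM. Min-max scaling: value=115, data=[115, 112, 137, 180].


min=112, max=180
(115-112)/(180-112) = 3/68 = 0.0441

0.0441


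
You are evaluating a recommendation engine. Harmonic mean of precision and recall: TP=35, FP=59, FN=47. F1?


Precision = 35/94 = 0.3723
Recall = 35/82 = 0.4268
F1 = 2·P·R/(P+R) = 2·TP/(2·TP+FP+FN) = 70/(70+59+47) = 70/176 = 0.3977

0.3977


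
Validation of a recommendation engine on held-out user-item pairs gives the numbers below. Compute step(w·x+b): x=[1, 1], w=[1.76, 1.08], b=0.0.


z = (1)·(1.76) + (1)·(1.08) + 0.0
  = 2.84
step(z) = 1 (z≥0)

1


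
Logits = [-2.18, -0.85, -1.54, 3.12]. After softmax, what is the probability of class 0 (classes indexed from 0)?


Exponentials: e^-2.18=0.113, e^-0.85=0.4274, e^-1.54=0.2144, e^3.12=22.6464
Sum = 23.4012
Softmax = [0.0048, 0.0183, 0.0092, 0.9677]
p[0] = 0.113/23.4012 = 0.0048

0.0048


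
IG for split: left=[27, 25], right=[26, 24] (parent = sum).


Parent = [53, 49], H_parent = 0.9989
H_left = 0.9989 (n=52), H_right = 0.9988 (n=50)
H_children = (52/102)·0.9989 + (50/102)·0.9988 = 0.9989
IG = 0.9989 - 0.9989 = 0.0

0.0


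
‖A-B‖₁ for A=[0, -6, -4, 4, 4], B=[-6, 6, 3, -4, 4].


d = |0+ 6| + |-6-6| + |-4-3| + |4+ 4| + |4-4|
  = 6 + 12 + 7 + 8 + 0
  = 33

33


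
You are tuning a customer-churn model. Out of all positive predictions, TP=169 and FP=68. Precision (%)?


Precision = TP/(TP+FP)
= 169/(169+68)
= 169/237 = 71.31%

71.31%


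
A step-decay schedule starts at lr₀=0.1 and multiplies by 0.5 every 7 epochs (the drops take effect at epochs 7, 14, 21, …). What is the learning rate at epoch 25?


n_drops = ⌊25/7⌋ = 3
lr = 0.1·0.5^3 = 0.1·0.125 = 0.0125

0.0125


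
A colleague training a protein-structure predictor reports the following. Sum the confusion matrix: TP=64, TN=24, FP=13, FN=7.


Total = TP + TN + FP + FN
= 64 + 24 + 13 + 7
= 108
(Predicted positive: 77, predicted negative: 31)

108


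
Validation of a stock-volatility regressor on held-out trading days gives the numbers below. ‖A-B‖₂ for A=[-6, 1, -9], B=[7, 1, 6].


d = √((-6-7)² + (1-1)² + (-9-6)²)
  = √(169 + 0 + 225)
  = √394 = 19.8494

19.8494


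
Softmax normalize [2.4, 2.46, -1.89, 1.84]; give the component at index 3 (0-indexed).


Exponentials: e^2.4=11.0232, e^2.46=11.7048, e^-1.89=0.1511, e^1.84=6.2965
Sum = 29.1756
Softmax = [0.3778, 0.4012, 0.0052, 0.2158]
p[3] = 6.2965/29.1756 = 0.2158

0.2158


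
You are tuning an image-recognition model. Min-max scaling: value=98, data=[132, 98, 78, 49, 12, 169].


min=12, max=169
(98-12)/(169-12) = 86/157 = 0.5478

0.5478


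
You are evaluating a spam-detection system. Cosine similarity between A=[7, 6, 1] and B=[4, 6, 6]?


A·B = 7·4 + 6·6 + 1·6 = 70
‖A‖ = √86 = 9.2736, ‖B‖ = √88 = 9.3808
cos = 70/(√86·√88) = 70/√7568 = 0.8047

0.8047


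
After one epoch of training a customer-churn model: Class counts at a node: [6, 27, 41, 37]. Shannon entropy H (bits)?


Probabilities: [6/111, 27/111, 41/111, 37/111] ≈ [0.0541, 0.2432, 0.3694, 0.3333]
H = -((6/111)·log₂(6/111) + (27/111)·log₂(27/111) + (41/111)·log₂(41/111) + (37/111)·log₂(37/111))
  = 1.7827 bits

1.7827 bits


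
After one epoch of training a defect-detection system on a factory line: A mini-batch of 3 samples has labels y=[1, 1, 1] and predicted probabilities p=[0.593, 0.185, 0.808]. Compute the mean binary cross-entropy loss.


L[0] = -ln(0.593) = 0.5226
L[1] = -ln(0.185) = 1.6874
L[2] = -ln(0.808) = 0.2132
mean = (0.5226 + 1.6874 + 0.2132)/3 = 0.8077

0.8077


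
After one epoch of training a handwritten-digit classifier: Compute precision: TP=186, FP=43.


Precision = TP/(TP+FP)
= 186/(186+43)
= 186/229 = 81.22%

81.22%


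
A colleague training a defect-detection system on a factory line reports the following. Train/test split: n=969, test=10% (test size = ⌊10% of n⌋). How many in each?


Test = ⌊969·10/100⌋ = 96
Train = 969 - 96 = 873

Train: 873, Test: 96


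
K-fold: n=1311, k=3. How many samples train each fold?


Fold size = 1311/3 = 437
Training per fold = 1311 - 437 = 874

874


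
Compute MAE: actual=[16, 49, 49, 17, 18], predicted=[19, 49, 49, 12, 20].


Absolute errors: |16-19|=3, |49-49|=0, |49-49|=0, |17-12|=5, |18-20|=2
Sum = 10
MAE = 10/5 = 2

2


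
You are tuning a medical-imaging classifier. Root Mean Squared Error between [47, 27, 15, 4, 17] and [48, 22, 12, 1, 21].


MSE = 60/5 = 12
RMSE = √(60/5) = 3.4641

3.4641


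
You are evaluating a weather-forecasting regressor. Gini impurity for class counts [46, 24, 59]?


Probabilities: [46/129, 24/129, 59/129] ≈ [0.3566, 0.186, 0.4574]
Σpᵢ² = (2116 + 576 + 3481)/129² = 6173/16641
Gini = 1 - Σpᵢ² = 1 - 6173/16641 = 0.629

0.629


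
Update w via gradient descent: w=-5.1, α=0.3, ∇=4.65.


w_new = w - α·∇
= -5.1 - 0.3·4.65
= -5.1 - 1.395
= -6.495

-6.495


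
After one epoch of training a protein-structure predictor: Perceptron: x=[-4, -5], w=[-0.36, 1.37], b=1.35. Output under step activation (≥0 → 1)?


z = (-4)·(-0.36) + (-5)·(1.37) + 1.35
  = -4.06
step(z) = 0 (z<0)

0


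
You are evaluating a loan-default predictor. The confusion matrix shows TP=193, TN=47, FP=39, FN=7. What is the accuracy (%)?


Accuracy = (TP+TN)/(TP+TN+FP+FN)
= (193+47)/(286)
= 240/286 = 83.92%

83.92%


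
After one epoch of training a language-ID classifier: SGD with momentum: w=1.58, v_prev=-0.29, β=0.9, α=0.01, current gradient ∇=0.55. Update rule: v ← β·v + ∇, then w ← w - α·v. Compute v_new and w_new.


v_new = 0.9·-0.29 + 0.55 = -0.261 + 0.55 = 0.289
w_new = 1.58 - 0.01·0.289 = 1.58 - 0.00289 = 1.57711

v_new=0.289, w_new=1.57711


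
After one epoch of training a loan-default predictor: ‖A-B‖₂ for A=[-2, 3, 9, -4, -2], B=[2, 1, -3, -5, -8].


d = √((-2-2)² + (3-1)² + (9+ 3)² + (-4+ 5)² + (-2+ 8)²)
  = √(16 + 4 + 144 + 1 + 36)
  = √201 = 14.1774

14.1774


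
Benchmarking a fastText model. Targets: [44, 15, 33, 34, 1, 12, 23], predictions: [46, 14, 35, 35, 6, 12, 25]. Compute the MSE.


Squared errors: (44-46)²=4, (15-14)²=1, (33-35)²=4, (34-35)²=1, (1-6)²=25, (12-12)²=0, (23-25)²=4
Sum = 39
MSE = 39/7 = 39/7

39/7


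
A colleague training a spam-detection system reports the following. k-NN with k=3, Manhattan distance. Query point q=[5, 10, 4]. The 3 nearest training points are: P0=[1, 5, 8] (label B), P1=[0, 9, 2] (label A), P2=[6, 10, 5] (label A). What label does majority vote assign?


d(q,P0) = 13  (label B)
d(q,P1) = 8  (label A)
d(q,P2) = 2  (label A)
Votes: A=2, B=1
Majority → A

A


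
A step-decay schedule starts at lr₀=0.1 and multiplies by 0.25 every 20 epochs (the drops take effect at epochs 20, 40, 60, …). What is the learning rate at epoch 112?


n_drops = ⌊112/20⌋ = 5
lr = 0.1·0.25^5 = 0.1·0.0009765625 = 0.00009765625

0.00009765625


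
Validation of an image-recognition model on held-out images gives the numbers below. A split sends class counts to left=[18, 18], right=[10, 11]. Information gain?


Parent = [28, 29], H_parent = 0.9998
H_left = 1 (n=36), H_right = 0.9984 (n=21)
H_children = (36/57)·1 + (21/57)·0.9984 = 0.9994
IG = 0.9998 - 0.9994 = 0.0004

0.0004


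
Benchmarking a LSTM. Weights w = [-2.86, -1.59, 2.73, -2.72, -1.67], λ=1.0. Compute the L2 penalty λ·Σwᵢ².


‖w‖₂² = (-2.86)² + (-1.59)² + (2.73)² + (-2.72)² + (-1.67)²
     = 8.1796 + 2.5281 + 7.4529 + 7.3984 + 2.7889
     = 28.3479
λ·‖w‖₂² = 1.0·28.3479 = 28.3479

28.3479


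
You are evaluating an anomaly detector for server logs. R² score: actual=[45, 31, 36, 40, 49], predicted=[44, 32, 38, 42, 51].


ȳ = 40.2
SS_res = Σ(y-ŷ)² = 14
SS_tot = Σ(y-ȳ)² = 202.8
R² = 1 - SS_res/SS_tot = 1 - 0.069 = 0.931

0.931


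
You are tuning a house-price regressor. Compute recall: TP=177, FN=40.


Recall = TP/(TP+FN)
= 177/(177+40)
= 177/217 = 81.57%

81.57%


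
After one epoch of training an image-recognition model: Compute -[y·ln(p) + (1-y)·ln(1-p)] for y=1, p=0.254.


BCE = -[y·ln(p) + (1-y)·ln(1-p)]
= -1·ln(0.254) - 0
= -ln(0.254) = 1.3704

1.3704
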